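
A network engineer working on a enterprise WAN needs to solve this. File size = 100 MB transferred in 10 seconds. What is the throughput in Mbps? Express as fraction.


Given: file = 100 MB, time = 10 s
File in Mb = 100 * 8 = 800 Mb
Throughput = 800 / 10 Mbps
Throughput = 80 Mbps

80


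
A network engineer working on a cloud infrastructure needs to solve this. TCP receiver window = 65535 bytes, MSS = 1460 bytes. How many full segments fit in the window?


Given: RWND = 65535 bytes, MSS = 1460 bytes
Full segments = floor(RWND / MSS)
Full segments = floor(65535 / 1460)
Full segments = floor(44.887) = 44

44


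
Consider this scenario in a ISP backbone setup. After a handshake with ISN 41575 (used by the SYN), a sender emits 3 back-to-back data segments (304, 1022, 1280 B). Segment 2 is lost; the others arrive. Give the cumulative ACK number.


SYN uses sequence number 41575; first data byte = ISN + 1 = 41576.
Segment 1: SEQ = 41576, len = 304 B, covers [41576, 41879]
Segment 2: SEQ = 41880, len = 1022 B, covers [41880, 42901] [LOST]
Segment 3: SEQ = 42902, len = 1280 B, covers [42902, 44181]
In-order data received: bytes [41576, 41879] (segments 1..1).
Segment 2 missing -> gap begins at byte 41880; later segments buffered out of order.
Cumulative ACK = next expected in-order byte = 41576 + 304 = 41880

41880


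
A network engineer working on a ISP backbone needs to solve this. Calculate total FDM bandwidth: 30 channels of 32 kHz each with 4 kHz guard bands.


Given: 30 channels, 32 kHz each, guard = 4 kHz
Channel bandwidth = 30 * 32 = 960 kHz
Guard bands = 29 gaps * 4 kHz = 116 kHz
Total = 960 + 116 = 1076 kHz

1076


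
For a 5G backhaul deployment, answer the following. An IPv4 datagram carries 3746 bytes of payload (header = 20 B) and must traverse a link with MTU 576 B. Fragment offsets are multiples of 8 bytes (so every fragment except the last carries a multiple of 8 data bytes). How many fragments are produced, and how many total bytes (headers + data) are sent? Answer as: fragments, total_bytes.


Max data per non-final fragment = floor((MTU - header)/8)*8 = floor((576 - 20)/8)*8 = floor(556/8)*8 = 552 B
Final fragment needs no 8-byte alignment: it can carry up to MTU - header = 556 B
Non-final fragments needed = ceil((payload - 556) / 552) = ceil(3190/552) = ceil(5.7790) = 6
Number of fragments = 6 + 1 = 7
Fragment sizes (data): 6 * 552 B + 434 B (last, 434 <= 556 OK)
Total bytes sent = payload + n_frags * header = 3746 + 7*20 = 3746 + 140 = 3886 B

7, 3886


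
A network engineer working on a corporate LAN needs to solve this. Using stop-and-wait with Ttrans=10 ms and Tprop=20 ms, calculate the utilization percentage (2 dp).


Given: Ttrans = 10 ms, Tprop = 20 ms
RTT = 2 * Tprop = 2 * 20 = 40 ms
U = Ttrans / (Ttrans + RTT)
U = 10 / (10 + 40)
U = 10 / 50 = 0.2
U% = 20.00%

20.00


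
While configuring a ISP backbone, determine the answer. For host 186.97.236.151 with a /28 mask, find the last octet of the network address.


Given: IP = 186.97.236.151, prefix = /28
Subnet mask = 255.255.255.240
Last octet of IP: 151
Last octet of mask: 240
Network last octet = 151 AND 240 = 144

144


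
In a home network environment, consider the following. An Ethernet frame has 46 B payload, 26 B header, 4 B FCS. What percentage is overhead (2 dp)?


Given: payload = 46 B, header = 26 B, trailer = 4 B
Overhead bytes = header + trailer = 26 + 4 = 30
Total frame = payload + overhead = 46 + 30 = 76
Overhead % = 30 / 76 * 100 = 39.4737% -> 39.47% (2 dp)

39.47


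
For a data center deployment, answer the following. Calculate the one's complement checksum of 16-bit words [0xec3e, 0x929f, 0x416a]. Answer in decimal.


Given words: [0xec3e, 0x929f, 0x416a]
Step 1: Sum all words
Raw sum = 60478 + 37535 + 16746 = 114759
Step 2: Fold carry: (49223 + 1) = 49224
One's complement = ~49224 & 0xFFFF = 16311

16311


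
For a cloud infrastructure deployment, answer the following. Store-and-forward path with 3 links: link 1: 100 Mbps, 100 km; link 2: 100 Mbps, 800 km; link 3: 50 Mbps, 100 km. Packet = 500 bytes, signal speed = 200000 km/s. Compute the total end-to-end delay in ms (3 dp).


Packet = 500 bytes = 4000 bits. Store-and-forward: sum (t_trans + t_prop) per link.
Link 1: t_trans = 4000/(100*10^6) s = 0.0400 ms; t_prop = 100/200000 s = 0.5000 ms; subtotal = 0.5400 ms
Link 2: t_trans = 4000/(100*10^6) s = 0.0400 ms; t_prop = 800/200000 s = 4.0000 ms; subtotal = 4.0400 ms
Link 3: t_trans = 4000/(50*10^6) s = 0.0800 ms; t_prop = 100/200000 s = 0.5000 ms; subtotal = 0.5800 ms
End-to-end = 0.5400 + 4.0400 + 0.5800 = 5.1600 ms -> 5.160 ms (3 dp)

5.160


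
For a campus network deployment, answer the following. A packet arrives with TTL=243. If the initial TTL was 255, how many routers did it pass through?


Given: initial TTL = 255, received TTL = 243
Hops = initial TTL - received TTL
Hops = 255 - 243 = 12

12


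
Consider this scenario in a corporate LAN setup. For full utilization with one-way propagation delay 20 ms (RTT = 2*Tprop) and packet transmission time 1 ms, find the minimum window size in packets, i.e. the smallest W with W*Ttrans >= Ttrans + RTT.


Given: Ttrans = 1 ms, RTT = 40 ms (= 2 * Tprop, Tprop = 20 ms)
Time until first ACK returns = Ttrans + RTT = 1 + 40 = 41 ms
Need W * Ttrans >= Ttrans + RTT  ->  W >= (Ttrans + RTT) / Ttrans
(Ttrans + RTT) / Ttrans = 41 / 1 = 41
W_min = ceil(41) = 41

41


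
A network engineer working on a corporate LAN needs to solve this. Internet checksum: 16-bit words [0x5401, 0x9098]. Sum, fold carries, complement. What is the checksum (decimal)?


Given words: [0x5401, 0x9098]
Step 1: Sum all words
Raw sum = 21505 + 37016 = 58521
One's complement = ~58521 & 0xFFFF = 7014

7014


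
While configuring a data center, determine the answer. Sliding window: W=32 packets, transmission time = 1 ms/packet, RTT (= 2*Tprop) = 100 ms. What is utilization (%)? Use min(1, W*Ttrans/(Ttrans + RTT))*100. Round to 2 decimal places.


Given: W = 32, Ttrans = 1 ms, RTT = 100 ms (= 2 * Tprop, Tprop = 50 ms)
Cycle time = Ttrans + RTT = 1 + 100 = 101 ms (first packet sent until its ACK returns)
W * Ttrans = 32 * 1 = 32 ms of sending per cycle
W * Ttrans / (Ttrans + RTT) = 32 / 101 = 0.316832
U = min(1, 0.316832) = 0.316832
U% = 31.68%

31.68


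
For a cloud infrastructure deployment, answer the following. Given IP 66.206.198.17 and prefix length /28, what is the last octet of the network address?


Given: IP = 66.206.198.17, prefix = /28
Subnet mask = 255.255.255.240
Last octet of IP: 17
Last octet of mask: 240
Network last octet = 17 AND 240 = 16

16


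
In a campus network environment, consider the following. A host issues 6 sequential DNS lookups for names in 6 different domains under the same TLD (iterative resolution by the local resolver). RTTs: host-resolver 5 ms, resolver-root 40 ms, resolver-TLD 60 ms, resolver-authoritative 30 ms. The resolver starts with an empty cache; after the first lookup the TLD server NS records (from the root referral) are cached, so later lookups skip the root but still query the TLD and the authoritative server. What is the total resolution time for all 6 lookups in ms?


Lookup 1 (cold cache): local + root + TLD + auth = 5 + 40 + 60 + 30 = 135 ms
Lookups 2..6 (TLD NS cached -> skip root; new domain -> still ask TLD and auth): local + TLD + auth = 5 + 60 + 30 = 95 ms each
Remaining 5 lookups: 5 * 95 = 475 ms
Total = 135 + 475 = 610 ms

610


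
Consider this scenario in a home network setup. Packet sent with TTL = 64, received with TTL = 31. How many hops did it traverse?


Given: initial TTL = 64, received TTL = 31
Hops = initial TTL - received TTL
Hops = 64 - 31 = 33

33


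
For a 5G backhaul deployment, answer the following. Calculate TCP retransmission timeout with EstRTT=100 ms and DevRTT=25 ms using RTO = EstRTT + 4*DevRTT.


Given: EstRTT = 100 ms, DevRTT = 25 ms
Timeout = EstRTT + 4 * DevRTT
4 * DevRTT = 4 * 25 = 100
Timeout = 100 + 100 = 200 ms

200


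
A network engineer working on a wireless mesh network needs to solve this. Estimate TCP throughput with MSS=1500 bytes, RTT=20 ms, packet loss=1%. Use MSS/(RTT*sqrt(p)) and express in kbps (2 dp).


Given: MSS = 1500 bytes, RTT = 20 ms, loss = 1%
RTT in seconds = 20 / 1000 = 0.02
Loss rate = 1% = 0.01
sqrt(loss) = sqrt(0.01) = 0.1
Throughput (bytes/s) = 1500 / (0.02 * 0.1) = 750000.0000
Throughput (kbps) = 750000.0000 * 8 / 1000 = 6000.000000 -> 6000.00 kbps (2 dp)

6000.00


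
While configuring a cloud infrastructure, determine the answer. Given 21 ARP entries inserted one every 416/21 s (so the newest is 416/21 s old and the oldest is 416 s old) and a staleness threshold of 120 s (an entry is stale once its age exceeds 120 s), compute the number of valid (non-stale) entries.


Ages are k * 416/21 s for k = 1..21 (spacing = 19.8095 s).
Entry k is valid iff k * 416/21 <= 120 iff k <= 21 * 120 / 416 = 6.0577
n_valid = floor(6.0577) = 6
(n_stale = 21 - 6 = 15)

6


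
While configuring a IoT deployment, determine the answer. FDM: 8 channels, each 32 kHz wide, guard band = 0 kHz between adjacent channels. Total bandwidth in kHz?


Given: 8 channels, 32 kHz each, guard = 0 kHz
Channel bandwidth = 8 * 32 = 256 kHz
Guard bands = 7 gaps * 0 kHz = 0 kHz
Total = 256 + 0 = 256 kHz

256


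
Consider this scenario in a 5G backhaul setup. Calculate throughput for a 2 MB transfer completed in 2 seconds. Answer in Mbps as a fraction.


Given: file = 2 MB, time = 2 s
File in Mb = 2 * 8 = 16 Mb
Throughput = 16 / 2 Mbps
Throughput = 8 Mbps

8


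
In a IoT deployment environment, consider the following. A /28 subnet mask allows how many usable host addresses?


Given: subnet mask /28
Host bits = 32 - 28 = 4
Total addresses = 2^4 = 16
Usable hosts = 16 - 2 (network + broadcast) = 14

14


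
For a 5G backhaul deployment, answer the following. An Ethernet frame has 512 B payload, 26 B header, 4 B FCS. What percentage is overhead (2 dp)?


Given: payload = 512 B, header = 26 B, trailer = 4 B
Overhead bytes = header + trailer = 26 + 4 = 30
Total frame = payload + overhead = 512 + 30 = 542
Overhead % = 30 / 542 * 100 = 5.5351% -> 5.54% (2 dp)

5.54


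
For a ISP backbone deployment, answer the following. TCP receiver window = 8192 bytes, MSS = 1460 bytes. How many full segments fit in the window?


Given: RWND = 8192 bytes, MSS = 1460 bytes
Full segments = floor(RWND / MSS)
Full segments = floor(8192 / 1460)
Full segments = floor(5.611) = 5

5


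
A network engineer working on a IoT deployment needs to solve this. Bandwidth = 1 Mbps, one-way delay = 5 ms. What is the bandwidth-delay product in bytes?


Given: bandwidth = 1 Mbps, delay = 5 ms
BDP in bits = 1 * 10^6 * 5 / 1000
BDP in bits = 5000
BDP in bytes = 5000 / 8 = 625

625


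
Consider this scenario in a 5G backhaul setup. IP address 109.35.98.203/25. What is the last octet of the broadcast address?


Given: IP = 109.35.98.203, prefix = /25
Host bits = 32 - 25 = 7
Network last octet = 203 AND mask = 128
Host part size = 2^7 - 1 = 127
Broadcast last octet = 128 OR 127 = 255

255


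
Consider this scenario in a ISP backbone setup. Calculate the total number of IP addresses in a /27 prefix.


Given: CIDR prefix /27
Host bits = 32 - 27 = 5
Total addresses = 2^5 = 32

32


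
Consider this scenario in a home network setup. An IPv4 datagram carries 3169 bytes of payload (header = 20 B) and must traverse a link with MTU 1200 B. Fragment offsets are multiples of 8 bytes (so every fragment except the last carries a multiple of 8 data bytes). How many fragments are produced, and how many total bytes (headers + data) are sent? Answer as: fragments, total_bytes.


Max data per non-final fragment = floor((MTU - header)/8)*8 = floor((1200 - 20)/8)*8 = floor(1180/8)*8 = 1176 B
Final fragment needs no 8-byte alignment: it can carry up to MTU - header = 1180 B
Non-final fragments needed = ceil((payload - 1180) / 1176) = ceil(1989/1176) = ceil(1.6913) = 2
Number of fragments = 2 + 1 = 3
Fragment sizes (data): 2 * 1176 B + 817 B (last, 817 <= 1180 OK)
Total bytes sent = payload + n_frags * header = 3169 + 3*20 = 3169 + 60 = 3229 B

3, 3229


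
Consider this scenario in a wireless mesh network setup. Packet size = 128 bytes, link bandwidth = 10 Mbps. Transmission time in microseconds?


Given: packet = 128 bytes, bandwidth = 10 Mbps
Packet in bits = 128 * 8 = 1024 bits
Bandwidth = 10 * 10^6 = 10000000 bps
Time = 1024 / 10000000 seconds
Time in us = 1024 * 10^6 / 10000000 = 102.4

102.4


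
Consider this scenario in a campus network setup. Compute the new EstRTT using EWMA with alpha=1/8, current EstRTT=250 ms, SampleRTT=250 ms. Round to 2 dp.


Given: EstRTT = 250 ms, SampleRTT = 250 ms, alpha = 1/8
New EstRTT = (1 - alpha) * EstRTT + alpha * SampleRTT
(7/8) * 250 = 218.75
(1/8) * 250 = 31.25
New EstRTT = 218.75 + 31.25 = 250 ms -> 250.00 ms (2 dp)

250.00


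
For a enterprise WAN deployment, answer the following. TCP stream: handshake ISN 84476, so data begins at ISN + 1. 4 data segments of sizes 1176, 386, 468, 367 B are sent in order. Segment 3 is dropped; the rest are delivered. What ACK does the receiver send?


SYN uses sequence number 84476; first data byte = ISN + 1 = 84477.
Segment 1: SEQ = 84477, len = 1176 B, covers [84477, 85652]
Segment 2: SEQ = 85653, len = 386 B, covers [85653, 86038]
Segment 3: SEQ = 86039, len = 468 B, covers [86039, 86506] [LOST]
Segment 4: SEQ = 86507, len = 367 B, covers [86507, 86873]
In-order data received: bytes [84477, 86038] (segments 1..2).
Segment 3 missing -> gap begins at byte 86039; later segments buffered out of order.
Cumulative ACK = next expected in-order byte = 84477 + 1176 + 386 = 86039

86039


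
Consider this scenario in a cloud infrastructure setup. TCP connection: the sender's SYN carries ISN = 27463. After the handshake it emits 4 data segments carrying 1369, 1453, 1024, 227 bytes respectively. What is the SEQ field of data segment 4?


The SYN occupies sequence number ISN = 27463, so the first data byte is ISN + 1 = 27464.
SEQ of data segment i = (ISN + 1) + sum of payload sizes of segments 1..i-1.
Segment 1: SEQ = 27464, payload = 1369 bytes
Segment 2: SEQ = 28833, payload = 1453 bytes
Segment 3: SEQ = 30286, payload = 1024 bytes
Segment 4: SEQ = 31310, payload = 227 bytes
SEQ of segment 4 = 27464 + 1369 + 1453 + 1024 = 31310

31310


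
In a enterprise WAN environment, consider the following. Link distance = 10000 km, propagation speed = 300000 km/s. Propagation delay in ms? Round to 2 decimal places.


Given: distance = 10000 km, speed = 300000 km/s
Delay = distance / speed = 10000 / 300000 seconds
Delay in ms = 10000 * 1000 / 300000
Delay = 33.3333 ms
Rounded to 2 dp = 33.33 ms

33.33


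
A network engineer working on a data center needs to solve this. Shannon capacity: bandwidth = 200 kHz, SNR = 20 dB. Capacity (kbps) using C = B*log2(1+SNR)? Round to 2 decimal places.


Given: B = 200 kHz, SNR = 20 dB
SNR linear = 10^(20/10) = 100
1 + SNR = 101
log2(101) = 6.6582114828
C = 200 * 1000 * 6.6582114828 = 1331642.2966 bps
C = 1331.642297 kbps -> 1331.64 kbps (2 dp)

1331.64


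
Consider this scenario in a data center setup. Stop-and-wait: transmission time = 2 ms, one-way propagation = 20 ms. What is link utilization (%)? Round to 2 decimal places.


Given: Ttrans = 2 ms, Tprop = 20 ms
RTT = 2 * Tprop = 2 * 20 = 40 ms
U = Ttrans / (Ttrans + RTT)
U = 2 / (2 + 40)
U = 2 / 42 = 0.047619
U% = 4.76%

4.76


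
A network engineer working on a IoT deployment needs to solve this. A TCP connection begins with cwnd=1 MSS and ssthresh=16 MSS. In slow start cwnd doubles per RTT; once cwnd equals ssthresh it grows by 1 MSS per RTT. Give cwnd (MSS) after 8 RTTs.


RTT 0: cwnd = 1 MSS (initial)
RTT 1: cwnd = 2 MSS (slow start, doubled)
RTT 2: cwnd = 4 MSS (slow start, doubled)
RTT 3: cwnd = 8 MSS (slow start, doubled)
RTT 4: cwnd = 16 MSS (slow start, doubled)
RTT 5: cwnd = 17 MSS (congestion avoidance, +1)
RTT 6: cwnd = 18 MSS (congestion avoidance, +1)
RTT 7: cwnd = 19 MSS (congestion avoidance, +1)
RTT 8: cwnd = 20 MSS (congestion avoidance, +1)

20


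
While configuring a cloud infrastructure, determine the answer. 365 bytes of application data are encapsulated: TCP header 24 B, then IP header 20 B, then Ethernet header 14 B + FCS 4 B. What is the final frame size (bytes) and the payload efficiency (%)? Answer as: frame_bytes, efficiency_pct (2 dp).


TCP segment = 365 + 24 = 389 B
IP packet = 389 + 20 = 409 B
Ethernet frame = 409 + 14 + 4 = 427 B
Efficiency = app / frame = 365 / 427 = 0.854801 = 85.4801% -> 85.48% (2 dp)

427, 85.48


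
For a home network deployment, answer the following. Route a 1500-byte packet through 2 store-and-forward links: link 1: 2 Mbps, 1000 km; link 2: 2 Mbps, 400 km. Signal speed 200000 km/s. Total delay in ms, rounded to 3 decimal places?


Packet = 1500 bytes = 12000 bits. Store-and-forward: sum (t_trans + t_prop) per link.
Link 1: t_trans = 12000/(2*10^6) s = 6.0000 ms; t_prop = 1000/200000 s = 5.0000 ms; subtotal = 11.0000 ms
Link 2: t_trans = 12000/(2*10^6) s = 6.0000 ms; t_prop = 400/200000 s = 2.0000 ms; subtotal = 8.0000 ms
End-to-end = 11.0000 + 8.0000 = 19.0000 ms -> 19.000 ms (3 dp)

19.000


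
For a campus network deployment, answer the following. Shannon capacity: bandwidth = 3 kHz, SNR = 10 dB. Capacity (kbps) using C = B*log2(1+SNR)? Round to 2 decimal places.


Given: B = 3 kHz, SNR = 10 dB
SNR linear = 10^(10/10) = 10
1 + SNR = 11
log2(11) = 3.4594316186
C = 3 * 1000 * 3.4594316186 = 10378.2949 bps
C = 10.378295 kbps -> 10.38 kbps (2 dp)

10.38


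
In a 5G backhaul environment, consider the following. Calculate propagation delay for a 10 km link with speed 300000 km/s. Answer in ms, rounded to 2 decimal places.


Given: distance = 10 km, speed = 300000 km/s
Delay = distance / speed = 10 / 300000 seconds
Delay in ms = 10 * 1000 / 300000
Delay = 0.0333 ms
Rounded to 2 dp = 0.03 ms

0.03


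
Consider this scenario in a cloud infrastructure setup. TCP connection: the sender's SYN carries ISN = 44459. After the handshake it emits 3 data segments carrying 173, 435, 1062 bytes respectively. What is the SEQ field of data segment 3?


The SYN occupies sequence number ISN = 44459, so the first data byte is ISN + 1 = 44460.
SEQ of data segment i = (ISN + 1) + sum of payload sizes of segments 1..i-1.
Segment 1: SEQ = 44460, payload = 173 bytes
Segment 2: SEQ = 44633, payload = 435 bytes
Segment 3: SEQ = 45068, payload = 1062 bytes
SEQ of segment 3 = 44460 + 173 + 435 = 45068

45068


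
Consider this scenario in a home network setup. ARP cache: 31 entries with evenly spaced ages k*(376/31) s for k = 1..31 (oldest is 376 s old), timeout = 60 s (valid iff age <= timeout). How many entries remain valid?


Ages are k * 376/31 s for k = 1..31 (spacing = 12.1290 s).
Entry k is valid iff k * 376/31 <= 60 iff k <= 31 * 60 / 376 = 4.9468
n_valid = floor(4.9468) = 4
(n_stale = 31 - 4 = 27)

4


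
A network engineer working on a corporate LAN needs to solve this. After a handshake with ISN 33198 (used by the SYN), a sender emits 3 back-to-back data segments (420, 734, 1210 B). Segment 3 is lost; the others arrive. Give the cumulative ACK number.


SYN uses sequence number 33198; first data byte = ISN + 1 = 33199.
Segment 1: SEQ = 33199, len = 420 B, covers [33199, 33618]
Segment 2: SEQ = 33619, len = 734 B, covers [33619, 34352]
Segment 3: SEQ = 34353, len = 1210 B, covers [34353, 35562] [LOST]
In-order data received: bytes [33199, 34352] (segments 1..2).
Segment 3 missing -> gap begins at byte 34353.
Cumulative ACK = next expected in-order byte = 33199 + 420 + 734 = 34353

34353


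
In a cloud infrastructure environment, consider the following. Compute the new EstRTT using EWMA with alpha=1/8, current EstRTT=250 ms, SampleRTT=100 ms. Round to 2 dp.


Given: EstRTT = 250 ms, SampleRTT = 100 ms, alpha = 1/8
New EstRTT = (1 - alpha) * EstRTT + alpha * SampleRTT
(7/8) * 250 = 218.75
(1/8) * 100 = 12.5
New EstRTT = 218.75 + 12.5 = 231.25 ms -> 231.25 ms (2 dp)

231.25


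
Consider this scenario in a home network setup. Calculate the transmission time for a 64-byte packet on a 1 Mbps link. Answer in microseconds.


Given: packet = 64 bytes, bandwidth = 1 Mbps
Packet in bits = 64 * 8 = 512 bits
Bandwidth = 1 * 10^6 = 1000000 bps
Time = 512 / 1000000 seconds
Time in us = 512 * 10^6 / 1000000 = 512

512


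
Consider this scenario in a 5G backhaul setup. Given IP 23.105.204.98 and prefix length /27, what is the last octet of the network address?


Given: IP = 23.105.204.98, prefix = /27
Subnet mask = 255.255.255.224
Last octet of IP: 98
Last octet of mask: 224
Network last octet = 98 AND 224 = 96

96


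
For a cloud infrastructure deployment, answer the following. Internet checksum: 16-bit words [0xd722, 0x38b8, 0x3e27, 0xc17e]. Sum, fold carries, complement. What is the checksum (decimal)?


Given words: [0xd722, 0x38b8, 0x3e27, 0xc17e]
Step 1: Sum all words
Raw sum = 55074 + 14520 + 15911 + 49534 = 135039
Step 2: Fold carry: (3967 + 2) = 3969
One's complement = ~3969 & 0xFFFF = 61566

61566


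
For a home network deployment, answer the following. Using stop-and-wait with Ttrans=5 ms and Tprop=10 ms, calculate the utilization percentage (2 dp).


Given: Ttrans = 5 ms, Tprop = 10 ms
RTT = 2 * Tprop = 2 * 10 = 20 ms
U = Ttrans / (Ttrans + RTT)
U = 5 / (5 + 20)
U = 5 / 25 = 0.2
U% = 20.00%

20.00


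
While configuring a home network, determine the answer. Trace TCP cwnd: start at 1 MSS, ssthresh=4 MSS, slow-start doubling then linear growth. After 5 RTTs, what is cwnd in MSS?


RTT 0: cwnd = 1 MSS (initial)
RTT 1: cwnd = 2 MSS (slow start, doubled)
RTT 2: cwnd = 4 MSS (slow start, doubled)
RTT 3: cwnd = 5 MSS (congestion avoidance, +1)
RTT 4: cwnd = 6 MSS (congestion avoidance, +1)
RTT 5: cwnd = 7 MSS (congestion avoidance, +1)

7


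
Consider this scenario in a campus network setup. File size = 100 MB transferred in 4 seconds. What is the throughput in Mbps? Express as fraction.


Given: file = 100 MB, time = 4 s
File in Mb = 100 * 8 = 800 Mb
Throughput = 800 / 4 Mbps
Throughput = 200 Mbps

200


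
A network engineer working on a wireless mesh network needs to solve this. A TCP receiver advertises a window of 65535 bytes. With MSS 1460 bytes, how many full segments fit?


Given: RWND = 65535 bytes, MSS = 1460 bytes
Full segments = floor(RWND / MSS)
Full segments = floor(65535 / 1460)
Full segments = floor(44.887) = 44

44


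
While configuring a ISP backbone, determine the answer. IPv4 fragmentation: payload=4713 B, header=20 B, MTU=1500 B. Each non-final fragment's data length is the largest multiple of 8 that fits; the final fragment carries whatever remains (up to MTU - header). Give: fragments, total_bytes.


Max data per non-final fragment = floor((MTU - header)/8)*8 = floor((1500 - 20)/8)*8 = floor(1480/8)*8 = 1480 B
Final fragment needs no 8-byte alignment: it can carry up to MTU - header = 1480 B
Non-final fragments needed = ceil((payload - 1480) / 1480) = ceil(3233/1480) = ceil(2.1845) = 3
Number of fragments = 3 + 1 = 4
Fragment sizes (data): 3 * 1480 B + 273 B (last, 273 <= 1480 OK)
Total bytes sent = payload + n_frags * header = 4713 + 4*20 = 4713 + 80 = 4793 B

4, 4793


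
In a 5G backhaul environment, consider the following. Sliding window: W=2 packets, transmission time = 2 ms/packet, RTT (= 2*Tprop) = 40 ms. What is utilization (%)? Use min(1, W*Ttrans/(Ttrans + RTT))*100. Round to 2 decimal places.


Given: W = 2, Ttrans = 2 ms, RTT = 40 ms (= 2 * Tprop, Tprop = 20 ms)
Cycle time = Ttrans + RTT = 2 + 40 = 42 ms (first packet sent until its ACK returns)
W * Ttrans = 2 * 2 = 4 ms of sending per cycle
W * Ttrans / (Ttrans + RTT) = 4 / 42 = 0.095238
U = min(1, 0.095238) = 0.095238
U% = 9.52%

9.52


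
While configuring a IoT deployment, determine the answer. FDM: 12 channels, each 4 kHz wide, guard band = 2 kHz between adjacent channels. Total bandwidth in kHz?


Given: 12 channels, 4 kHz each, guard = 2 kHz
Channel bandwidth = 12 * 4 = 48 kHz
Guard bands = 11 gaps * 2 kHz = 22 kHz
Total = 48 + 22 = 70 kHz

70


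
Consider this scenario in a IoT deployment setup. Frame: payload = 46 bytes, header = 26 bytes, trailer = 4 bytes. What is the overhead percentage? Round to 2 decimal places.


Given: payload = 46 B, header = 26 B, trailer = 4 B
Overhead bytes = header + trailer = 26 + 4 = 30
Total frame = payload + overhead = 46 + 30 = 76
Overhead % = 30 / 76 * 100 = 39.4737% -> 39.47% (2 dp)

39.47


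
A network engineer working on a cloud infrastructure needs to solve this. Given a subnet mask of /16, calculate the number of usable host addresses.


Given: subnet mask /16
Host bits = 32 - 16 = 16
Total addresses = 2^16 = 65536
Usable hosts = 65536 - 2 (network + broadcast) = 65534

65534


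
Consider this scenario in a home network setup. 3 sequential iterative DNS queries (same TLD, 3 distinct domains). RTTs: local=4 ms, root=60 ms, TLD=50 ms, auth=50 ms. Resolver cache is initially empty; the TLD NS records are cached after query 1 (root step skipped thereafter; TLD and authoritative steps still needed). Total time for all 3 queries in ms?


Lookup 1 (cold cache): local + root + TLD + auth = 4 + 60 + 50 + 50 = 164 ms
Lookups 2..3 (TLD NS cached -> skip root; new domain -> still ask TLD and auth): local + TLD + auth = 4 + 50 + 50 = 104 ms each
Remaining 2 lookups: 2 * 104 = 208 ms
Total = 164 + 208 = 372 ms

372


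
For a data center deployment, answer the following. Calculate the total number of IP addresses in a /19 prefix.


Given: CIDR prefix /19
Host bits = 32 - 19 = 13
Total addresses = 2^13 = 8192

8192


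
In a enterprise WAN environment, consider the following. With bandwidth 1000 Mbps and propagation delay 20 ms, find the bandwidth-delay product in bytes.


Given: bandwidth = 1000 Mbps, delay = 20 ms
BDP in bits = 1000 * 10^6 * 20 / 1000
BDP in bits = 20000000
BDP in bytes = 20000000 / 8 = 2500000

2500000


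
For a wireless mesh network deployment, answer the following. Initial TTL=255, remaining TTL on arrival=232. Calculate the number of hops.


Given: initial TTL = 255, received TTL = 232
Hops = initial TTL - received TTL
Hops = 255 - 232 = 23

23


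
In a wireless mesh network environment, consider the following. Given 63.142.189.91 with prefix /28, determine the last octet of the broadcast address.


Given: IP = 63.142.189.91, prefix = /28
Host bits = 32 - 28 = 4
Network last octet = 91 AND mask = 80
Host part size = 2^4 - 1 = 15
Broadcast last octet = 80 OR 15 = 95

95


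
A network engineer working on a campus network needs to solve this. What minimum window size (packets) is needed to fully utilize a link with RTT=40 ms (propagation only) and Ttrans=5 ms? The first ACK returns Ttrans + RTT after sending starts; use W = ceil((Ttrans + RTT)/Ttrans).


Given: Ttrans = 5 ms, RTT = 40 ms (= 2 * Tprop, Tprop = 20 ms)
Time until first ACK returns = Ttrans + RTT = 5 + 40 = 45 ms
Need W * Ttrans >= Ttrans + RTT  ->  W >= (Ttrans + RTT) / Ttrans
(Ttrans + RTT) / Ttrans = 45 / 5 = 9
W_min = ceil(9) = 9

9


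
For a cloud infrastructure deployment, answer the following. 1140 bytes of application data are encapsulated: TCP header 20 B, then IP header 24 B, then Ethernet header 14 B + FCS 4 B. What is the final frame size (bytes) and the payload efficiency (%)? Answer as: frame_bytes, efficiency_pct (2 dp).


TCP segment = 1140 + 20 = 1160 B
IP packet = 1160 + 24 = 1184 B
Ethernet frame = 1184 + 14 + 4 = 1202 B
Efficiency = app / frame = 1140 / 1202 = 0.948419 = 94.8419% -> 94.84% (2 dp)

1202, 94.84


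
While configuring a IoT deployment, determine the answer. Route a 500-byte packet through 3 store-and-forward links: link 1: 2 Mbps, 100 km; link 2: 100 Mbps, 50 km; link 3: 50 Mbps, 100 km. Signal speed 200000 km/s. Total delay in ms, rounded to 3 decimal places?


Packet = 500 bytes = 4000 bits. Store-and-forward: sum (t_trans + t_prop) per link.
Link 1: t_trans = 4000/(2*10^6) s = 2.0000 ms; t_prop = 100/200000 s = 0.5000 ms; subtotal = 2.5000 ms
Link 2: t_trans = 4000/(100*10^6) s = 0.0400 ms; t_prop = 50/200000 s = 0.2500 ms; subtotal = 0.2900 ms
Link 3: t_trans = 4000/(50*10^6) s = 0.0800 ms; t_prop = 100/200000 s = 0.5000 ms; subtotal = 0.5800 ms
End-to-end = 2.5000 + 0.2900 + 0.5800 = 3.3700 ms -> 3.370 ms (3 dp)

3.370


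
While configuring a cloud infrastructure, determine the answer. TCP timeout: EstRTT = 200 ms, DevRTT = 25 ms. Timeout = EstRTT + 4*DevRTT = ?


Given: EstRTT = 200 ms, DevRTT = 25 ms
Timeout = EstRTT + 4 * DevRTT
4 * DevRTT = 4 * 25 = 100
Timeout = 200 + 100 = 300 ms

300


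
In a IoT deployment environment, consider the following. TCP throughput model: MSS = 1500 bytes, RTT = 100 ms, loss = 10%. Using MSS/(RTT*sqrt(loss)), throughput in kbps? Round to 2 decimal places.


Given: MSS = 1500 bytes, RTT = 100 ms, loss = 10%
RTT in seconds = 100 / 1000 = 0.1
Loss rate = 10% = 0.1
sqrt(loss) = sqrt(0.1) = 0.316227766017
Throughput (bytes/s) = 1500 / (0.1 * 0.316227766017) = 47434.1649
Throughput (kbps) = 47434.1649 * 8 / 1000 = 379.473319 -> 379.47 kbps (2 dp)

379.47


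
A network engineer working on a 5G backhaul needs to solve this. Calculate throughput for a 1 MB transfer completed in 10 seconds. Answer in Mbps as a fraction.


Given: file = 1 MB, time = 10 s
File in Mb = 1 * 8 = 8 Mb
Throughput = 8 / 10 Mbps
Throughput = 4/5 Mbps

4/5


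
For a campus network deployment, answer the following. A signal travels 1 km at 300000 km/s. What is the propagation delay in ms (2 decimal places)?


Given: distance = 1 km, speed = 300000 km/s
Delay = distance / speed = 1 / 300000 seconds
Delay in ms = 1 * 1000 / 300000
Delay = 0.0033 ms
Rounded to 2 dp = 0.00 ms

0.00


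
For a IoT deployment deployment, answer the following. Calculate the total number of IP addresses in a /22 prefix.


Given: CIDR prefix /22
Host bits = 32 - 22 = 10
Total addresses = 2^10 = 1024

1024


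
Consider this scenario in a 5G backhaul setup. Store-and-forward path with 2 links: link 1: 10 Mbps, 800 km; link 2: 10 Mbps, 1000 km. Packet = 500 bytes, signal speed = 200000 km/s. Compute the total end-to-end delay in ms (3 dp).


Packet = 500 bytes = 4000 bits. Store-and-forward: sum (t_trans + t_prop) per link.
Link 1: t_trans = 4000/(10*10^6) s = 0.4000 ms; t_prop = 800/200000 s = 4.0000 ms; subtotal = 4.4000 ms
Link 2: t_trans = 4000/(10*10^6) s = 0.4000 ms; t_prop = 1000/200000 s = 5.0000 ms; subtotal = 5.4000 ms
End-to-end = 4.4000 + 5.4000 = 9.8000 ms -> 9.800 ms (3 dp)

9.800


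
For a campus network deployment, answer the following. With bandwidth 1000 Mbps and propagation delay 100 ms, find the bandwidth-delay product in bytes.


Given: bandwidth = 1000 Mbps, delay = 100 ms
BDP in bits = 1000 * 10^6 * 100 / 1000
BDP in bits = 100000000
BDP in bytes = 100000000 / 8 = 12500000

12500000


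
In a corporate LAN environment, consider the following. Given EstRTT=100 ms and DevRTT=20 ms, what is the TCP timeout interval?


Given: EstRTT = 100 ms, DevRTT = 20 ms
Timeout = EstRTT + 4 * DevRTT
4 * DevRTT = 4 * 20 = 80
Timeout = 100 + 80 = 180 ms

180


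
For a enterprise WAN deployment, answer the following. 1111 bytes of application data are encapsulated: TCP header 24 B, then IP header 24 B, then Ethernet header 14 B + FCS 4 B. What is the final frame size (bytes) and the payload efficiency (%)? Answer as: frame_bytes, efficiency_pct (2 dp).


TCP segment = 1111 + 24 = 1135 B
IP packet = 1135 + 24 = 1159 B
Ethernet frame = 1159 + 14 + 4 = 1177 B
Efficiency = app / frame = 1111 / 1177 = 0.943925 = 94.3925% -> 94.39% (2 dp)

1177, 94.39


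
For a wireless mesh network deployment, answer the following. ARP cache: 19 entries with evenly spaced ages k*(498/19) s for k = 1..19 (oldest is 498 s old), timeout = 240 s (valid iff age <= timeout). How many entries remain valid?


Ages are k * 498/19 s for k = 1..19 (spacing = 26.2105 s).
Entry k is valid iff k * 498/19 <= 240 iff k <= 19 * 240 / 498 = 9.1566
n_valid = floor(9.1566) = 9
(n_stale = 19 - 9 = 10)

9


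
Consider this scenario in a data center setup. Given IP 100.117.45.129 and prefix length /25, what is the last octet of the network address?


Given: IP = 100.117.45.129, prefix = /25
Subnet mask = 255.255.255.128
Last octet of IP: 129
Last octet of mask: 128
Network last octet = 129 AND 128 = 128

128


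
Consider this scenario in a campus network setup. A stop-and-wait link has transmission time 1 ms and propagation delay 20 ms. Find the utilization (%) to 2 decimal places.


Given: Ttrans = 1 ms, Tprop = 20 ms
RTT = 2 * Tprop = 2 * 20 = 40 ms
U = Ttrans / (Ttrans + RTT)
U = 1 / (1 + 40)
U = 1 / 41 = 0.02439
U% = 2.44%

2.44


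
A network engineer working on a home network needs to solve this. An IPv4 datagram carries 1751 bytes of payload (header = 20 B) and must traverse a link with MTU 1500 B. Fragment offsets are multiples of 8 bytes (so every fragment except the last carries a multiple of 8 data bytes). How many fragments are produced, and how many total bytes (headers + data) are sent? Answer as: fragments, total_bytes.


Max data per non-final fragment = floor((MTU - header)/8)*8 = floor((1500 - 20)/8)*8 = floor(1480/8)*8 = 1480 B
Final fragment needs no 8-byte alignment: it can carry up to MTU - header = 1480 B
Non-final fragments needed = ceil((payload - 1480) / 1480) = ceil(271/1480) = ceil(0.1831) = 1
Number of fragments = 1 + 1 = 2
Fragment sizes (data): 1 * 1480 B + 271 B (last, 271 <= 1480 OK)
Total bytes sent = payload + n_frags * header = 1751 + 2*20 = 1751 + 40 = 1791 B

2, 1791


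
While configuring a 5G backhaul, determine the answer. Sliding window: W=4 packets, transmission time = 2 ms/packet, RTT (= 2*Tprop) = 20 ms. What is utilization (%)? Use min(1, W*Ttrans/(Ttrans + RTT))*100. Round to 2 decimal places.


Given: W = 4, Ttrans = 2 ms, RTT = 20 ms (= 2 * Tprop, Tprop = 10 ms)
Cycle time = Ttrans + RTT = 2 + 20 = 22 ms (first packet sent until its ACK returns)
W * Ttrans = 4 * 2 = 8 ms of sending per cycle
W * Ttrans / (Ttrans + RTT) = 8 / 22 = 0.363636
U = min(1, 0.363636) = 0.363636
U% = 36.36%

36.36


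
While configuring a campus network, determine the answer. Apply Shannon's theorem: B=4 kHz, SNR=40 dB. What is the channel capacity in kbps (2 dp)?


Given: B = 4 kHz, SNR = 40 dB
SNR linear = 10^(40/10) = 10000
1 + SNR = 10001
log2(10001) = 13.2878566418
C = 4 * 1000 * 13.2878566418 = 53151.4266 bps
C = 53.151427 kbps -> 53.15 kbps (2 dp)

53.15


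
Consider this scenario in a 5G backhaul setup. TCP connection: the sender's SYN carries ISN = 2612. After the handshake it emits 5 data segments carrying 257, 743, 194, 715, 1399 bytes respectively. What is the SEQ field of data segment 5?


The SYN occupies sequence number ISN = 2612, so the first data byte is ISN + 1 = 2613.
SEQ of data segment i = (ISN + 1) + sum of payload sizes of segments 1..i-1.
Segment 1: SEQ = 2613, payload = 257 bytes
Segment 2: SEQ = 2870, payload = 743 bytes
Segment 3: SEQ = 3613, payload = 194 bytes
Segment 4: SEQ = 3807, payload = 715 bytes
Segment 5: SEQ = 4522, payload = 1399 bytes
SEQ of segment 5 = 2613 + 257 + 743 + 194 + 715 = 4522

4522


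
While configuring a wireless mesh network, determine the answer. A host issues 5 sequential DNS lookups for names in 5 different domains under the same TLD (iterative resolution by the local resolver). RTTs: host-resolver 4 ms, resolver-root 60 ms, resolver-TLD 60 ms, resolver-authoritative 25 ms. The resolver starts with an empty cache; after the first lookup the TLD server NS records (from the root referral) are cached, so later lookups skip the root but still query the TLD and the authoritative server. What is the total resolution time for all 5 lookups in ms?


Lookup 1 (cold cache): local + root + TLD + auth = 4 + 60 + 60 + 25 = 149 ms
Lookups 2..5 (TLD NS cached -> skip root; new domain -> still ask TLD and auth): local + TLD + auth = 4 + 60 + 25 = 89 ms each
Remaining 4 lookups: 4 * 89 = 356 ms
Total = 149 + 356 = 505 ms

505


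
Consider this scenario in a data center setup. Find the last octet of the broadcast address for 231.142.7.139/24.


Given: IP = 231.142.7.139, prefix = /24
Host bits = 32 - 24 = 8
Network last octet = 139 AND mask = 0
Host part size = 2^8 - 1 = 255
Broadcast last octet = 0 OR 255 = 255

255


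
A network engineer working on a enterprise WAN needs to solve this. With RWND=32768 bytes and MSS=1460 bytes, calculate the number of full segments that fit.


Given: RWND = 32768 bytes, MSS = 1460 bytes
Full segments = floor(RWND / MSS)
Full segments = floor(32768 / 1460)
Full segments = floor(22.4438) = 22

22


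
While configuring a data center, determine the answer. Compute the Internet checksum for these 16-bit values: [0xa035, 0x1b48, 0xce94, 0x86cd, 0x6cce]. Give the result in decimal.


Given words: [0xa035, 0x1b48, 0xce94, 0x86cd, 0x6cce]
Step 1: Sum all words
Raw sum = 41013 + 6984 + 52884 + 34509 + 27854 = 163244
Step 2: Fold carry: (32172 + 2) = 32174
One's complement = ~32174 & 0xFFFF = 33361

33361


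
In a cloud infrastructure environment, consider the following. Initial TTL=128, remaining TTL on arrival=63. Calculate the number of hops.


Given: initial TTL = 128, received TTL = 63
Hops = initial TTL - received TTL
Hops = 128 - 63 = 65

65


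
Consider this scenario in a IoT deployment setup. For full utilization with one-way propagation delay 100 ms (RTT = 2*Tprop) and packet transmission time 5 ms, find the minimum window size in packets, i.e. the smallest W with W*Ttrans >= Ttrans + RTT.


Given: Ttrans = 5 ms, RTT = 200 ms (= 2 * Tprop, Tprop = 100 ms)
Time until first ACK returns = Ttrans + RTT = 5 + 200 = 205 ms
Need W * Ttrans >= Ttrans + RTT  ->  W >= (Ttrans + RTT) / Ttrans
(Ttrans + RTT) / Ttrans = 205 / 5 = 41
W_min = ceil(41) = 41

41


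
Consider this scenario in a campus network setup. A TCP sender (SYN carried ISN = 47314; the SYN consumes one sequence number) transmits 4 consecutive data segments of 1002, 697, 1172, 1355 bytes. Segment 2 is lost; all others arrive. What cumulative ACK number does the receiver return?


SYN uses sequence number 47314; first data byte = ISN + 1 = 47315.
Segment 1: SEQ = 47315, len = 1002 B, covers [47315, 48316]
Segment 2: SEQ = 48317, len = 697 B, covers [48317, 49013] [LOST]
Segment 3: SEQ = 49014, len = 1172 B, covers [49014, 50185]
Segment 4: SEQ = 50186, len = 1355 B, covers [50186, 51540]
In-order data received: bytes [47315, 48316] (segments 1..1).
Segment 2 missing -> gap begins at byte 48317; later segments buffered out of order.
Cumulative ACK = next expected in-order byte = 47315 + 1002 = 48317

48317


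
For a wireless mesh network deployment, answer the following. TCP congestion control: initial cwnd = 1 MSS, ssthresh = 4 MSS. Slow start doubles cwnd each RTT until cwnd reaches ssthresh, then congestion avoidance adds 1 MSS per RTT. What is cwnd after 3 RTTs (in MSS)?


RTT 0: cwnd = 1 MSS (initial)
RTT 1: cwnd = 2 MSS (slow start, doubled)
RTT 2: cwnd = 4 MSS (slow start, doubled)
RTT 3: cwnd = 5 MSS (congestion avoidance, +1)

5


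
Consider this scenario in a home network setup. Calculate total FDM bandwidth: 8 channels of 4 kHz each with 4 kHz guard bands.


Given: 8 channels, 4 kHz each, guard = 4 kHz
Channel bandwidth = 8 * 4 = 32 kHz
Guard bands = 7 gaps * 4 kHz = 28 kHz
Total = 32 + 28 = 60 kHz

60


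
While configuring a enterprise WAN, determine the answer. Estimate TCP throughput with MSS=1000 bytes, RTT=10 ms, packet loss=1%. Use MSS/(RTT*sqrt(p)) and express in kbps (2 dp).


Given: MSS = 1000 bytes, RTT = 10 ms, loss = 1%
RTT in seconds = 10 / 1000 = 0.01
Loss rate = 1% = 0.01
sqrt(loss) = sqrt(0.01) = 0.1
Throughput (bytes/s) = 1000 / (0.01 * 0.1) = 1000000.0000
Throughput (kbps) = 1000000.0000 * 8 / 1000 = 8000.000000 -> 8000.00 kbps (2 dp)

8000.00


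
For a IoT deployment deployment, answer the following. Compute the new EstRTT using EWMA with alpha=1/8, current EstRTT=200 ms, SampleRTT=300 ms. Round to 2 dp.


Given: EstRTT = 200 ms, SampleRTT = 300 ms, alpha = 1/8
New EstRTT = (1 - alpha) * EstRTT + alpha * SampleRTT
(7/8) * 200 = 175
(1/8) * 300 = 37.5
New EstRTT = 175 + 37.5 = 212.5 ms -> 212.50 ms (2 dp)

212.50
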